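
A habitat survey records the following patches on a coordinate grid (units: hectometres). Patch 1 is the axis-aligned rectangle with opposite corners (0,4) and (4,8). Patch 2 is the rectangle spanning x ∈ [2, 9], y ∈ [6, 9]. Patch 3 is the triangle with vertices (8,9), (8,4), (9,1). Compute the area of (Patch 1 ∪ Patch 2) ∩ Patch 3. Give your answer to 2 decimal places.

The region (Patch 1 ∪ Patch 2) ∩ Patch 3 is the polygon with vertices (8,6), (8,9), (8.375,6).
By the shoelace formula its area is 0.56.

0.56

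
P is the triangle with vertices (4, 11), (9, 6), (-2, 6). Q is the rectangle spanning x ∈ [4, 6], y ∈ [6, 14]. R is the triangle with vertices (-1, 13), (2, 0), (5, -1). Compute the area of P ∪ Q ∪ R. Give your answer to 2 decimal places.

50.98

By inclusion–exclusion:
Individual areas: |P| = 27.5, |Q| = 16, |R| = 18.
|P∩Q| = 8.
|P∩R| = 2.5219.
|Q∩R| = 0.
|P∩Q∩R| = 0.
|P ∪ Q ∪ R| = 61.5 − 10.5219 + 0 = 50.98.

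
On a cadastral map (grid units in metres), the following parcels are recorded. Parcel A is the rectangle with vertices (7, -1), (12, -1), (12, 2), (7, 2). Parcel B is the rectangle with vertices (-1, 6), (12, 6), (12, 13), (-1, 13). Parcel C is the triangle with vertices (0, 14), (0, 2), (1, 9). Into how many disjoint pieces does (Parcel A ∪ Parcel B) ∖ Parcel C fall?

(Parcel A ∪ Parcel B) ∖ Parcel C splits into 3 disjoint pieces (area 15, area 79.2429, area 7).

3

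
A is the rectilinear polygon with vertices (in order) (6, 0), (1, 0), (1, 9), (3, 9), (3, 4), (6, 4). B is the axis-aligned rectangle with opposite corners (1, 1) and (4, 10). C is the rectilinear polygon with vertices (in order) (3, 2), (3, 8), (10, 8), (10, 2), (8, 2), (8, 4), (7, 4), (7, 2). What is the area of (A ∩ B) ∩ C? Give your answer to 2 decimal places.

2.00

|A ∩ B| = 19.
|(A ∩ B) ∩ C| = 2.00.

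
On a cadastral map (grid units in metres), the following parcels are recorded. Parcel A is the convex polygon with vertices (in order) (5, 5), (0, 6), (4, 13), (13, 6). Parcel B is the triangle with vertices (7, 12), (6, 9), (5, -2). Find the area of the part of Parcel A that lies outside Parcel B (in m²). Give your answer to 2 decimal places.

|Parcel A| = 52, |Parcel A∩Parcel B| = 2.5682.
|Parcel A ∖ Parcel B| = |Parcel A| − |Parcel A∩Parcel B| = 52 − 2.5682 = 49.43.

49.43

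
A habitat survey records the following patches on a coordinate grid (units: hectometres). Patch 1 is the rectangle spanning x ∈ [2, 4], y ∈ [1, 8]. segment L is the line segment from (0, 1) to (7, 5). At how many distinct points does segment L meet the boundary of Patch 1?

The segment meets the boundary at (2,2.143), (4,3.286).

2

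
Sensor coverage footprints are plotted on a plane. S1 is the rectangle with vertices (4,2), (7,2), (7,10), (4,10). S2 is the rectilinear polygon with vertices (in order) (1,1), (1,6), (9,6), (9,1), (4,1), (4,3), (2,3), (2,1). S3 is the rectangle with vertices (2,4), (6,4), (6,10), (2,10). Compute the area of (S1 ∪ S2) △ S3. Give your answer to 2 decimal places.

40.00

|S1 ∪ S2| = 48.
|(S1 ∪ S2) ∩ S3| = 16.
|(S1 ∪ S2) △ S3| = 48 + 24 − 32 = 40.00.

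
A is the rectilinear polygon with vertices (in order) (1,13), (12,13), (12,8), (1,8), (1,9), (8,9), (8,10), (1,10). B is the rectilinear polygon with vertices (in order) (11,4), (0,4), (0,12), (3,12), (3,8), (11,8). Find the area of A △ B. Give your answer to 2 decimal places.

|A| = 48, |B| = 56, |A∩B| = 6.
|A △ B| = |A| + |B| − 2·|A∩B| = 48 + 56 − 12 = 92.00.

92.00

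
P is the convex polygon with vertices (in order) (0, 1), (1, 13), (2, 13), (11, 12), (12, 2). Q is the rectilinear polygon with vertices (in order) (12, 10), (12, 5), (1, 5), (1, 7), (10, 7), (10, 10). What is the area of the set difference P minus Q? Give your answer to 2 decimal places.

|P| = 121.5, |P∩Q| = 25.25.
|P ∖ Q| = |P| − |P∩Q| = 121.5 − 25.25 = 96.25.

96.25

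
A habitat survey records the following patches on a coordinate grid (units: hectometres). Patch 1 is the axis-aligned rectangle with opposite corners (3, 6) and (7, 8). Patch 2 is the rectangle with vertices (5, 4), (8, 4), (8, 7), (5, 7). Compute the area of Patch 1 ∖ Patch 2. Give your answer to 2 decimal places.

|Patch 1∩Patch 2|: x∈[5,7], y∈[6,7] → 2·1 = 2.
|Patch 1| = 8.
|Patch 1 ∖ Patch 2| = |Patch 1| − |Patch 1∩Patch 2| = 8 − 2 = 6.00.

6.00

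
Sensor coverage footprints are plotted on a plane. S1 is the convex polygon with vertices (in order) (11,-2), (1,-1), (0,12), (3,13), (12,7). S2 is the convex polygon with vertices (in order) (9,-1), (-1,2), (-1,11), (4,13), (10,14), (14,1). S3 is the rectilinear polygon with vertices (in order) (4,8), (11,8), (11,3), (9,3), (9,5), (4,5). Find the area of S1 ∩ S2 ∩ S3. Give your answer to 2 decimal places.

24.92

The intersection is the polygon with vertices (11,7.667), (11,3), (9,3), (9,5), (4,5), (4,8), (10.5,8).
By the shoelace formula its area is 24.92.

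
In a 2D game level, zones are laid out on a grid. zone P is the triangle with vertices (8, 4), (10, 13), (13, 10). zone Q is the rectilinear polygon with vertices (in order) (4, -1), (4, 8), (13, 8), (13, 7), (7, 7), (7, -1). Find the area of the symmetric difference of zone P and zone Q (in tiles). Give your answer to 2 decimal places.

|zone P| = 16.5, |zone Q| = 33, |zone P∩zone Q| = 2.1389.
|zone P △ zone Q| = |zone P| + |zone Q| − 2·|zone P∩zone Q| = 16.5 + 33 − 4.2778 = 45.22.

45.22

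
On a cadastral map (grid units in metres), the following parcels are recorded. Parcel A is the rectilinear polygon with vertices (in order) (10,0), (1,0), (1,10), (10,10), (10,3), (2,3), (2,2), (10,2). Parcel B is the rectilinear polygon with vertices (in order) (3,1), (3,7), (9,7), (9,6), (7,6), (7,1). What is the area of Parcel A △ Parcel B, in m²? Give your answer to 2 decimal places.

|Parcel A| = 82, |Parcel B| = 26, |Parcel A∩Parcel B| = 22.
|Parcel A △ Parcel B| = |Parcel A| + |Parcel B| − 2·|Parcel A∩Parcel B| = 82 + 26 − 44 = 64.00.

64.00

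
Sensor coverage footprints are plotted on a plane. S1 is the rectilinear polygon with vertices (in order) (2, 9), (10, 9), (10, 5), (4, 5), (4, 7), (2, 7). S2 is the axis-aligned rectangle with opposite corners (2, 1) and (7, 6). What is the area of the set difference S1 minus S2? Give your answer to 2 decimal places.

25.00

|S1| = 28, |S1∩S2| = 3.
|S1 ∖ S2| = |S1| − |S1∩S2| = 28 − 3 = 25.00.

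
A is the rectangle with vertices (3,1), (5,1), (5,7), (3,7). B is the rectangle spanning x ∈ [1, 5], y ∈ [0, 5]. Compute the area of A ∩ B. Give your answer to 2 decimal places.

|A∩B|: x∈[3,5], y∈[1,5] → 2·4 = 8.

8.00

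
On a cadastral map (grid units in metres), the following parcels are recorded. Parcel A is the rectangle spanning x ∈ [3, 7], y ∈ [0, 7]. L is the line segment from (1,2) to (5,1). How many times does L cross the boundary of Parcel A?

1

The segment meets the boundary at (3,1.5).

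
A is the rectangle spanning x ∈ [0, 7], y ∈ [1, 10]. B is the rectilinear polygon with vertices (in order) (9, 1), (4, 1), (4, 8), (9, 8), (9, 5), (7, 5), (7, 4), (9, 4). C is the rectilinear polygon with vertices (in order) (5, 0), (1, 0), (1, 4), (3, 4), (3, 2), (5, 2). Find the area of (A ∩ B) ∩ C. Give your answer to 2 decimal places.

1.00

The region (A ∩ B) ∩ C is the polygon with vertices (4,1), (4,2), (5,2), (5,1).
By the shoelace formula its area is 1.00.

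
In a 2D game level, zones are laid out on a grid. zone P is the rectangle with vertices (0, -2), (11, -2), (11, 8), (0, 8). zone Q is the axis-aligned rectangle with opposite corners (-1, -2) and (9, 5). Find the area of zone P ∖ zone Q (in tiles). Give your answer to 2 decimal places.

47.00

|zone P∩zone Q|: x∈[0,9], y∈[-2,5] → 9·7 = 63.
|zone P| = 110.
|zone P ∖ zone Q| = |zone P| − |zone P∩zone Q| = 110 − 63 = 47.00.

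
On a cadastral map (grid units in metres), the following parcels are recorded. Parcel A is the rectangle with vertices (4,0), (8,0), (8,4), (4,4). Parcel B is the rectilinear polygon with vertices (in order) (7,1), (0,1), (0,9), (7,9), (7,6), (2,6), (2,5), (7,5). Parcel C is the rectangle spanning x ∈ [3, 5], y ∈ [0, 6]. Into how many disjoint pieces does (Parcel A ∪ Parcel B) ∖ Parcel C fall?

(Parcel A ∪ Parcel B) ∖ Parcel C splits into 2 disjoint pieces (area 14, area 35).

2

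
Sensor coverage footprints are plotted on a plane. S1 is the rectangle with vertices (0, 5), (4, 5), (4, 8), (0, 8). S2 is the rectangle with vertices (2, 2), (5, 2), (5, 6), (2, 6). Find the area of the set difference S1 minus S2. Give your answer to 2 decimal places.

|S1∩S2|: x∈[2,4], y∈[5,6] → 2·1 = 2.
|S1| = 12.
|S1 ∖ S2| = |S1| − |S1∩S2| = 12 − 2 = 10.00.

10.00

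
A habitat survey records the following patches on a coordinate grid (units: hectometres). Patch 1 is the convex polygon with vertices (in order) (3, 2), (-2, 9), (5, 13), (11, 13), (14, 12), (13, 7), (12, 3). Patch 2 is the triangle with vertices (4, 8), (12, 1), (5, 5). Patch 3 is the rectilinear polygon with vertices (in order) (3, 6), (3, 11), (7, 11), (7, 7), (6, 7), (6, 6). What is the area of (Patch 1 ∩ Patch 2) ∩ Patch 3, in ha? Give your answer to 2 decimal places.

The region (Patch 1 ∩ Patch 2) ∩ Patch 3 is the polygon with vertices (4,8), (6,6.25), (6,6), (4.667,6).
By the shoelace formula its area is 1.58.

1.58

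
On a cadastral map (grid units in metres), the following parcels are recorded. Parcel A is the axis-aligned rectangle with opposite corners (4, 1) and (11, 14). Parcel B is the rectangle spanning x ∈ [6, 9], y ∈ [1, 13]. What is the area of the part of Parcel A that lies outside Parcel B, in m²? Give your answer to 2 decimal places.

|Parcel A∩Parcel B|: x∈[6,9], y∈[1,13] → 3·12 = 36.
|Parcel A| = 91.
|Parcel A ∖ Parcel B| = |Parcel A| − |Parcel A∩Parcel B| = 91 − 36 = 55.00.

55.00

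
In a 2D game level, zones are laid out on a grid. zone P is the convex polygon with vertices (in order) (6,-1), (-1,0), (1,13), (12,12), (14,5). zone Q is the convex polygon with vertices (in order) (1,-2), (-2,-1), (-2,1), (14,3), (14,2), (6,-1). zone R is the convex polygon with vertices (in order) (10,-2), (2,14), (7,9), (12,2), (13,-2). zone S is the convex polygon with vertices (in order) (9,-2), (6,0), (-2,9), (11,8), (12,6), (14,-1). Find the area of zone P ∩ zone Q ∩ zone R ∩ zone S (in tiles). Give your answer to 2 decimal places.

The intersection is the polygon with vertices (8.546,0.909), (7.882,2.235), (10.8,2.6).
By the shoelace formula its area is 2.06.

2.06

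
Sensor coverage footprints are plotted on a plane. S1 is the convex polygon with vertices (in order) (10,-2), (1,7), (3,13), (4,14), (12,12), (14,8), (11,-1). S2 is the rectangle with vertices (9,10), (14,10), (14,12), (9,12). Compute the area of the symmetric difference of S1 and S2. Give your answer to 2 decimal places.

|S1| = 126, |S2| = 10, |S1∩S2| = 7.
|S1 △ S2| = |S1| + |S2| − 2·|S1∩S2| = 126 + 10 − 14 = 122.00.

122.00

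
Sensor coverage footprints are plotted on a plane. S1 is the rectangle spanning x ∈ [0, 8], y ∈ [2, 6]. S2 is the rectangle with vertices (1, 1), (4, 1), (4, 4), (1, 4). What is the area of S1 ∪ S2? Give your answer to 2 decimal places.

By inclusion–exclusion:
Individual areas: |S1| = 32, |S2| = 9.
|S1∩S2|: x∈[1,4], y∈[2,4] → 3·2 = 6.
|S1 ∪ S2| = 41 − 6 = 35.00.

35.00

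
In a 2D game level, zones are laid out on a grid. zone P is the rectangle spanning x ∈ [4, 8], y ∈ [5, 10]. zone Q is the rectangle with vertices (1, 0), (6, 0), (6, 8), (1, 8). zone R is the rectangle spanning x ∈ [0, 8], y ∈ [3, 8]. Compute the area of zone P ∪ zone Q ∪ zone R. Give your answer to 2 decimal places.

By inclusion–exclusion:
Individual areas: |zone P| = 20, |zone Q| = 40, |zone R| = 40.
|zone P∩zone Q|: x∈[4,6], y∈[5,8] → 2·3 = 6.
|zone P∩zone R|: x∈[4,8], y∈[5,8] → 4·3 = 12.
|zone Q∩zone R|: x∈[1,6], y∈[3,8] → 5·5 = 25.
|zone P∩zone Q∩zone R| = 6.
|zone P ∪ zone Q ∪ zone R| = 100 − 43 + 6 = 63.00.

63.00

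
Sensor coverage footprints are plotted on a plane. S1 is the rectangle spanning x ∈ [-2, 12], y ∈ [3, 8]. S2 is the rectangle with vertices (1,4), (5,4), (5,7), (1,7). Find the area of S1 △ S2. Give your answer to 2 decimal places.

58.00

|S1∩S2|: x∈[1,5], y∈[4,7] → 4·3 = 12.
|S1 △ S2| = |S1| + |S2| − 2·|S1∩S2| = 70 + 12 − 24 = 58.00.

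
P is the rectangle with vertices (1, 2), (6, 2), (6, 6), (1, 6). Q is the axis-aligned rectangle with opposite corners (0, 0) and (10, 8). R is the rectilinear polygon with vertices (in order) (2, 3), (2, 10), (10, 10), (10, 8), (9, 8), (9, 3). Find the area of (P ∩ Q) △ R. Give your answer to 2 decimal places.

47.00

|P ∩ Q| = 20.
|(P ∩ Q) ∩ R| = 12.
|(P ∩ Q) △ R| = 20 + 51 − 24 = 47.00.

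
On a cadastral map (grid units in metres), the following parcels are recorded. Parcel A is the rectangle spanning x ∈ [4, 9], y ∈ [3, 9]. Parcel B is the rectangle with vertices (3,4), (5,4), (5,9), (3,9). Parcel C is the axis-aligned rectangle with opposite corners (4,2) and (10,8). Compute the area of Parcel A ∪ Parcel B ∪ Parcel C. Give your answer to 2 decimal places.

By inclusion–exclusion:
Individual areas: |Parcel A| = 30, |Parcel B| = 10, |Parcel C| = 36.
|Parcel A∩Parcel B|: x∈[4,5], y∈[4,9] → 1·5 = 5.
|Parcel A∩Parcel C|: x∈[4,9], y∈[3,8] → 5·5 = 25.
|Parcel B∩Parcel C|: x∈[4,5], y∈[4,8] → 1·4 = 4.
|Parcel A∩Parcel B∩Parcel C| = 4.
|Parcel A ∪ Parcel B ∪ Parcel C| = 76 − 34 + 4 = 46.00.

46.00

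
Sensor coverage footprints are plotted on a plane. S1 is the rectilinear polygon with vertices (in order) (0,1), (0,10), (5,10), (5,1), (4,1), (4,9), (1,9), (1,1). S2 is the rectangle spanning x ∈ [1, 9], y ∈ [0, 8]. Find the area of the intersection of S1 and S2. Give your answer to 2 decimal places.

7.00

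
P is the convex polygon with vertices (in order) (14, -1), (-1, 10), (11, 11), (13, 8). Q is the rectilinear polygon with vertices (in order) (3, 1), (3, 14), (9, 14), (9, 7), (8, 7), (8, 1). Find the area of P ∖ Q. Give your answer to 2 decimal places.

50.67

|P| = 81, |P∩Q| = 30.3333.
|P ∖ Q| = |P| − |P∩Q| = 81 − 30.3333 = 50.67.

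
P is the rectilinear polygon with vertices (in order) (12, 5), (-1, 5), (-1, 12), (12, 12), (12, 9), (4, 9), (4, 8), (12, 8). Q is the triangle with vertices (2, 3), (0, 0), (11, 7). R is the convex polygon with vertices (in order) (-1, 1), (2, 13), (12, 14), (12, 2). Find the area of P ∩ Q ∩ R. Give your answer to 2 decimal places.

The intersection is the polygon with vertices (11,7), (7.857,5), (6.5,5).
By the shoelace formula its area is 1.36.

1.36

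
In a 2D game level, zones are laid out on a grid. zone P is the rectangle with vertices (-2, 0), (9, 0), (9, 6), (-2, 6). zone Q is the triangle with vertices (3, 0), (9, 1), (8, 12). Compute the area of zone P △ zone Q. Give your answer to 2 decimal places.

|zone P| = 66, |zone Q| = 33.5, |zone P∩zone Q| = 24.3636.
|zone P △ zone Q| = |zone P| + |zone Q| − 2·|zone P∩zone Q| = 66 + 33.5 − 48.7273 = 50.77.

50.77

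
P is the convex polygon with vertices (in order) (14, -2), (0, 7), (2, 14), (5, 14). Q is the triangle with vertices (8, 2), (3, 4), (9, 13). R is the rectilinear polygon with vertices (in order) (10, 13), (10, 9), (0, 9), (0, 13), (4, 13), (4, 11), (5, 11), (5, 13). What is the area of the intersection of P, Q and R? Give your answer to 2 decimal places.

0.89

The intersection is the polygon with vertices (7.136,10.203), (7.812,9), (6.333,9).
By the shoelace formula its area is 0.89.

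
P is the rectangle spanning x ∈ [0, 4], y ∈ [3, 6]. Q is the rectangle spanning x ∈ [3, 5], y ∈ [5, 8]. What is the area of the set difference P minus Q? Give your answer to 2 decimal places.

11.00

|P∩Q|: x∈[3,4], y∈[5,6] → 1·1 = 1.
|P| = 12.
|P ∖ Q| = |P| − |P∩Q| = 12 − 1 = 11.00.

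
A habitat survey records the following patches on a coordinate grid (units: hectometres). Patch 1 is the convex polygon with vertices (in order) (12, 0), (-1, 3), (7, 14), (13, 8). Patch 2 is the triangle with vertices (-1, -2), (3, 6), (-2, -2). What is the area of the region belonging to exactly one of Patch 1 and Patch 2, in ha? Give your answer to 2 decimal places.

|Patch 1| = 110.5, |Patch 2| = 4, |Patch 1∩Patch 2| = 0.7537.
|Patch 1 △ Patch 2| = |Patch 1| + |Patch 2| − 2·|Patch 1∩Patch 2| = 110.5 + 4 − 1.5074 = 112.99.

112.99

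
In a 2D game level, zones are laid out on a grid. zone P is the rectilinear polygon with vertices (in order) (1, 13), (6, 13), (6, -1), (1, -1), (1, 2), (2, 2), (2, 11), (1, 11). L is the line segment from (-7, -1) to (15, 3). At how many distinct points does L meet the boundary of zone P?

The segment meets the boundary at (6,1.364), (1,0.455).

2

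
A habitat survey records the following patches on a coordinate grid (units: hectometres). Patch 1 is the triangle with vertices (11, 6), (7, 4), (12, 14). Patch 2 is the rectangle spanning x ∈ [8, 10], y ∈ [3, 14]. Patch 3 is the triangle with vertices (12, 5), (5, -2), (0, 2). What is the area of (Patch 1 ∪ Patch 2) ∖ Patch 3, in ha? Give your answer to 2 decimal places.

|Patch 1 ∪ Patch 2| = 31.
|(Patch 1 ∪ Patch 2) ∩ Patch 3| = 2.5.
|(Patch 1 ∪ Patch 2) ∖ Patch 3| = 31 − 2.5 = 28.50.

28.50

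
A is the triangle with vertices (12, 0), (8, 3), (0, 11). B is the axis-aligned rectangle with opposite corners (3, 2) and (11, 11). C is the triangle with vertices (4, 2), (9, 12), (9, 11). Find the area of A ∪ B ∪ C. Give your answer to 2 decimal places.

By inclusion–exclusion:
Individual areas: |A| = 4, |B| = 72, |C| = 2.5.
|A∩B| = 3.1402.
|A∩C| = 0.0614.
|B∩C| = 2.25.
|A∩B∩C| = 0.0614.
|A ∪ B ∪ C| = 78.5 − 5.4515 + 0.0614 = 73.11.

73.11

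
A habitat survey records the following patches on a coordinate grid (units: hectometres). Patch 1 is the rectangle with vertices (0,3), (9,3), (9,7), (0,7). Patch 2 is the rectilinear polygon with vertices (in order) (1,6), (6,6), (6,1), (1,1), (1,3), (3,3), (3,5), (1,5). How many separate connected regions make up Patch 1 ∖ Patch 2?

1

Patch 1 ∖ Patch 2 is a single connected region.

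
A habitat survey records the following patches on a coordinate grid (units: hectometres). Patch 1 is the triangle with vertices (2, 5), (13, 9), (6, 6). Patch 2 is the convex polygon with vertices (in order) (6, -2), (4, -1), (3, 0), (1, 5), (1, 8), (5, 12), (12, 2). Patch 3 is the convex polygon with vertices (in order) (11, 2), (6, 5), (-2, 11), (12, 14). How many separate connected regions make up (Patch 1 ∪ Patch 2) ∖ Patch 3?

(Patch 1 ∪ Patch 2) ∖ Patch 3 splits into 2 disjoint pieces (area 0.0697, area 52.8526).

2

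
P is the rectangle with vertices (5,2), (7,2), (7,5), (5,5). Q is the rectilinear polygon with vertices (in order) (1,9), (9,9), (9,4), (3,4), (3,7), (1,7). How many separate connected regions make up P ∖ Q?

P ∖ Q is a single connected region.

1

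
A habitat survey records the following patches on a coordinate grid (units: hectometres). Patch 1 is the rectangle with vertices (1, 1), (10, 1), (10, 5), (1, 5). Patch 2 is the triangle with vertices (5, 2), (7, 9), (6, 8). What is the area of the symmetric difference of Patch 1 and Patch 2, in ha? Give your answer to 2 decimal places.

37.43

|Patch 1| = 36, |Patch 2| = 2.5, |Patch 1∩Patch 2| = 0.5357.
|Patch 1 △ Patch 2| = |Patch 1| + |Patch 2| − 2·|Patch 1∩Patch 2| = 36 + 2.5 − 1.0714 = 37.43.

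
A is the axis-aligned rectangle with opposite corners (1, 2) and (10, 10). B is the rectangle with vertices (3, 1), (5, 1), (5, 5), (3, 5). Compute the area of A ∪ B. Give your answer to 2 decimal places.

By inclusion–exclusion:
Individual areas: |A| = 72, |B| = 8.
|A∩B|: x∈[3,5], y∈[2,5] → 2·3 = 6.
|A ∪ B| = 80 − 6 = 74.00.

74.00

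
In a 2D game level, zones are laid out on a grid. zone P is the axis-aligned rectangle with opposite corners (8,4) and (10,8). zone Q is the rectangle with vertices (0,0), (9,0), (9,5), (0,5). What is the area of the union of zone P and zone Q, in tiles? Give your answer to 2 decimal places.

52.00

By inclusion–exclusion:
Individual areas: |zone P| = 8, |zone Q| = 45.
|zone P∩zone Q|: x∈[8,9], y∈[4,5] → 1·1 = 1.
|zone P ∪ zone Q| = 53 − 1 = 52.00.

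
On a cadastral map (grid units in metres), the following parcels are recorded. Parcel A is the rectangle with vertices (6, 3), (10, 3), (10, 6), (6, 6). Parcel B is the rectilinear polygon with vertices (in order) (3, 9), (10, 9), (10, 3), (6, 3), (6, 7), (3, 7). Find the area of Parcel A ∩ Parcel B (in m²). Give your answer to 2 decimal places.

The intersection is the polygon with vertices (10,3), (6,3), (6,6), (10,6).
By the shoelace formula its area is 12.00.

12.00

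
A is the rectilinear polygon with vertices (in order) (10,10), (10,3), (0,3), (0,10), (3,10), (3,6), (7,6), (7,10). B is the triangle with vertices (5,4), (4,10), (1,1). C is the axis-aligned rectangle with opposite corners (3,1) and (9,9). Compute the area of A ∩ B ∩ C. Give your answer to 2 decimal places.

5.00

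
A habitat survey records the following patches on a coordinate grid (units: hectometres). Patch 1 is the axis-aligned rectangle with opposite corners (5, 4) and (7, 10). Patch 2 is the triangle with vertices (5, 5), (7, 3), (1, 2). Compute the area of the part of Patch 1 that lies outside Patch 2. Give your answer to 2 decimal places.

11.50

|Patch 1| = 12, |Patch 1∩Patch 2| = 0.5.
|Patch 1 ∖ Patch 2| = |Patch 1| − |Patch 1∩Patch 2| = 12 − 0.5 = 11.50.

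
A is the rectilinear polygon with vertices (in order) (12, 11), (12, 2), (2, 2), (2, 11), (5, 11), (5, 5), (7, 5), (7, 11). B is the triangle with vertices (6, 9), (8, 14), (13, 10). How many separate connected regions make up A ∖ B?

2

A ∖ B splits into 2 disjoint pieces (area 0.025, area 70.5).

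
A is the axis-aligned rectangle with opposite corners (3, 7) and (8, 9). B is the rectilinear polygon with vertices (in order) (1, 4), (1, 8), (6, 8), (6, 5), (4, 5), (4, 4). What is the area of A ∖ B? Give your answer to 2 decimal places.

7.00

|A| = 10, |A∩B| = 3.
|A ∖ B| = |A| − |A∩B| = 10 − 3 = 7.00.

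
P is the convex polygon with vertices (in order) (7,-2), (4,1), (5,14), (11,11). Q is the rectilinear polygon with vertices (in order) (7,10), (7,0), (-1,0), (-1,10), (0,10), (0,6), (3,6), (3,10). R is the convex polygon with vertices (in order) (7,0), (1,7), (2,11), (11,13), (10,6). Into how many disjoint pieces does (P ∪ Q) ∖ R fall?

(P ∪ Q) ∖ R splits into 3 disjoint pieces (area 40.1714, area 3.9823, area 0.2667).

3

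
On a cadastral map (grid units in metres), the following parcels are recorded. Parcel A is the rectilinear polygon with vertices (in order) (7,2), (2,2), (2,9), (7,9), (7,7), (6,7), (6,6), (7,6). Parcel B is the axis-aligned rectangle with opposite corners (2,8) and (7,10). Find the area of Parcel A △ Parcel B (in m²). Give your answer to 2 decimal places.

34.00

|Parcel A| = 34, |Parcel B| = 10, |Parcel A∩Parcel B| = 5.
|Parcel A △ Parcel B| = |Parcel A| + |Parcel B| − 2·|Parcel A∩Parcel B| = 34 + 10 − 10 = 34.00.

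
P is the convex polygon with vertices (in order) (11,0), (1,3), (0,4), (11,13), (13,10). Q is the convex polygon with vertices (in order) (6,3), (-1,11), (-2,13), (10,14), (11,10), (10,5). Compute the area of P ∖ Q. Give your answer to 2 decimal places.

|P| = 88, |P∩Q| = 39.2415.
|P ∖ Q| = |P| − |P∩Q| = 88 − 39.2415 = 48.76.

48.76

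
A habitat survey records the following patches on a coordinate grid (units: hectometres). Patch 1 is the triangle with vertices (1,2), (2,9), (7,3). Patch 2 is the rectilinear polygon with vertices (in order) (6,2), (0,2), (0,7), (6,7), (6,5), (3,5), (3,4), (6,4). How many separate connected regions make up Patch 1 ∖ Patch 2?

2

Patch 1 ∖ Patch 2 splits into 2 disjoint pieces (area 1.9524, area 3.4167).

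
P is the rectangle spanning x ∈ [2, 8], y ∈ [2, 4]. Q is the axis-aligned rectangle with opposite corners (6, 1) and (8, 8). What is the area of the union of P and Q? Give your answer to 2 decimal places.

By inclusion–exclusion:
Individual areas: |P| = 12, |Q| = 14.
|P∩Q|: x∈[6,8], y∈[2,4] → 2·2 = 4.
|P ∪ Q| = 26 − 4 = 22.00.

22.00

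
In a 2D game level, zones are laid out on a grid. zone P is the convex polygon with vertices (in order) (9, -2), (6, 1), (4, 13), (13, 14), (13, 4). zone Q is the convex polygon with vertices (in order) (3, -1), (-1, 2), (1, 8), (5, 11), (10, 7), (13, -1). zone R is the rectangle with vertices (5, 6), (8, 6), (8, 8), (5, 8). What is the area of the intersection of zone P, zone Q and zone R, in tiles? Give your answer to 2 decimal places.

The intersection is the polygon with vertices (5,7), (5,8), (8,8), (8,6), (5.167,6).
By the shoelace formula its area is 5.92.

5.92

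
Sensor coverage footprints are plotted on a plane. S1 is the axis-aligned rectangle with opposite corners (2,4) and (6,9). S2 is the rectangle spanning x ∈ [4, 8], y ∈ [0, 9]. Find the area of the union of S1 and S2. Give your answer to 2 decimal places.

46.00

By inclusion–exclusion:
Individual areas: |S1| = 20, |S2| = 36.
|S1∩S2|: x∈[4,6], y∈[4,9] → 2·5 = 10.
|S1 ∪ S2| = 56 − 10 = 46.00.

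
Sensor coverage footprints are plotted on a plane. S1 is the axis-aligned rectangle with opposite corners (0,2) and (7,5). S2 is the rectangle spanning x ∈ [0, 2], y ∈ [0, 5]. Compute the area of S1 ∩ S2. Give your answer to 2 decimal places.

|S1∩S2|: x∈[0,2], y∈[2,5] → 2·3 = 6.

6.00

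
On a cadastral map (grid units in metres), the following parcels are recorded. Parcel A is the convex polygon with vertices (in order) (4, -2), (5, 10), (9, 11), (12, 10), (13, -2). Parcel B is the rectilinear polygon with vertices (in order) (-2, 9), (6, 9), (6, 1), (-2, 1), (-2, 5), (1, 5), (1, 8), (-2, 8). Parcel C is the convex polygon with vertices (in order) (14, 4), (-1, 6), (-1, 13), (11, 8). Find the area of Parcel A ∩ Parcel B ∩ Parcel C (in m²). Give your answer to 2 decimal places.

The intersection is the polygon with vertices (6,9), (6,5.067), (4.604,5.253), (4.917,9).
By the shoelace formula its area is 4.77.

4.77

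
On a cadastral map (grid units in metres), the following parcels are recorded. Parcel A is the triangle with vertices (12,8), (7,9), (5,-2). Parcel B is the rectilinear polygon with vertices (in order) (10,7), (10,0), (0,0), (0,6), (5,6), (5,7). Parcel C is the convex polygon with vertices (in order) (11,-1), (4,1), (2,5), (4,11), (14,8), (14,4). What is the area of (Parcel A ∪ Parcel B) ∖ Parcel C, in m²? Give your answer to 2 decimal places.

|Parcel A ∪ Parcel B| = 74.7571.
|(Parcel A ∪ Parcel B) ∩ Parcel C| = 53.8041.
|(Parcel A ∪ Parcel B) ∖ Parcel C| = 74.7571 − 53.8041 = 20.95.

20.95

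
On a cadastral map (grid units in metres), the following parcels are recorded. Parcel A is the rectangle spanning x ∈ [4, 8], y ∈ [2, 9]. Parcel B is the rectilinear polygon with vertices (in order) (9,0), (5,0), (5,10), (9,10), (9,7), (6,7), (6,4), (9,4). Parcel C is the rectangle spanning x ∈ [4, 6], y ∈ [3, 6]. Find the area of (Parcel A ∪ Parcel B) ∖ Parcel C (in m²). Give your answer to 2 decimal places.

|Parcel A ∪ Parcel B| = 44.
|(Parcel A ∪ Parcel B) ∩ Parcel C| = 6.
|(Parcel A ∪ Parcel B) ∖ Parcel C| = 44 − 6 = 38.00.

38.00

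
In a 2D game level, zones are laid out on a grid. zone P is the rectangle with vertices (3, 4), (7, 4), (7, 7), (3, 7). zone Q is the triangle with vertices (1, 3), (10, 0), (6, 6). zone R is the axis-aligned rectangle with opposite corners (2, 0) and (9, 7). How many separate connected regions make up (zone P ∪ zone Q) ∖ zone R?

(zone P ∪ zone Q) ∖ zone R splits into 2 disjoint pieces (area 0.5833, area 0.4667).

2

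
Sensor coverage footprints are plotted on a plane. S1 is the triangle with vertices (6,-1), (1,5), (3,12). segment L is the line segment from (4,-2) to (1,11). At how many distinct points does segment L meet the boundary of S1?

The segment meets the boundary at (1.766,7.681), (2.915,2.702).

2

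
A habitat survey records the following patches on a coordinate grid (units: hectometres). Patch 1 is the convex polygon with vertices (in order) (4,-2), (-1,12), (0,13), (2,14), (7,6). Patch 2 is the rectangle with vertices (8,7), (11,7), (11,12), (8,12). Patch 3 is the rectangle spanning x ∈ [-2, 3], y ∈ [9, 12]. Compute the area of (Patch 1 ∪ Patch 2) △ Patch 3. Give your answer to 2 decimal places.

|Patch 1 ∪ Patch 2| = 73.5.
|(Patch 1 ∪ Patch 2) ∩ Patch 3| = 10.3929.
|(Patch 1 ∪ Patch 2) △ Patch 3| = 73.5 + 15 − 20.7857 = 67.71.

67.71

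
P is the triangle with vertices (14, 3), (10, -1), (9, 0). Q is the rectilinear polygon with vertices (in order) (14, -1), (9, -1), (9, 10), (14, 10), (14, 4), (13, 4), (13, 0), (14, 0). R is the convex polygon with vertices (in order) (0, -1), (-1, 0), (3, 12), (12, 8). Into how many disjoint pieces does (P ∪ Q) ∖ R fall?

1

(P ∪ Q) ∖ R is a single connected region.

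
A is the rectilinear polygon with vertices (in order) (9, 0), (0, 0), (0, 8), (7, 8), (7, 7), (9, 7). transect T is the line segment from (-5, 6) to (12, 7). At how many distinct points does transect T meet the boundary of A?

The segment meets the boundary at (9,6.824), (0,6.294).

2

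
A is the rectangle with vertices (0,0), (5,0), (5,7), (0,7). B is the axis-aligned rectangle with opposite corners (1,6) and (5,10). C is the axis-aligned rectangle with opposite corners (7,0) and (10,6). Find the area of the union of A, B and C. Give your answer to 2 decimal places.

65.00

By inclusion–exclusion:
Individual areas: |A| = 35, |B| = 16, |C| = 18.
|A∩B|: x∈[1,5], y∈[6,7] → 4·1 = 4.
|A∩C| = 0 (no overlap).
|B∩C| = 0 (no overlap).
|A∩B∩C| = 0.
|A ∪ B ∪ C| = 69 − 4 + 0 = 65.00.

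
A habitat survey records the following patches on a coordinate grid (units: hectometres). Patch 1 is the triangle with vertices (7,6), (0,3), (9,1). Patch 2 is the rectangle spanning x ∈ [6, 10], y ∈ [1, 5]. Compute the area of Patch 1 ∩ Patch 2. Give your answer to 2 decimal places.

The intersection is the polygon with vertices (6,1.667), (6,5), (7.4,5), (9,1).
By the shoelace formula its area is 7.80.

7.80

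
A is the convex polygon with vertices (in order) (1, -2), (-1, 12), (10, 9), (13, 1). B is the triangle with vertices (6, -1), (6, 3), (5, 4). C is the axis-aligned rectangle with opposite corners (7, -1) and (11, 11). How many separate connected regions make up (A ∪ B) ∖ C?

(A ∪ B) ∖ C splits into 2 disjoint pieces (area 84.7787, area 5.8333).

2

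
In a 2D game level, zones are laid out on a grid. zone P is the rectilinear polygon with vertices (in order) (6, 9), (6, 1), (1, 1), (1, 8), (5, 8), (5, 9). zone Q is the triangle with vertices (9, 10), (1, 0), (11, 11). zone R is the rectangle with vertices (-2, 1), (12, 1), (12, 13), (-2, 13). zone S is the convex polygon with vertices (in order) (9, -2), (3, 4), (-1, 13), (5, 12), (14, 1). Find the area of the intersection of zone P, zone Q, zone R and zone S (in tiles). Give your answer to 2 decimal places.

1.30

The intersection is the polygon with vertices (6,6.25), (6,5.5), (3.857,3.143), (3.667,3.333).
By the shoelace formula its area is 1.30.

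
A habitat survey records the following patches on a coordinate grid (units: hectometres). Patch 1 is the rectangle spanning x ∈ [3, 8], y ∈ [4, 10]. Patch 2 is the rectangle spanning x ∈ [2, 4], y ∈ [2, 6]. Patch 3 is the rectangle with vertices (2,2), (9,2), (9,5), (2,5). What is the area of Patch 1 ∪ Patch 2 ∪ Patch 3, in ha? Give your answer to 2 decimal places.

47.00

By inclusion–exclusion:
Individual areas: |Patch 1| = 30, |Patch 2| = 8, |Patch 3| = 21.
|Patch 1∩Patch 2|: x∈[3,4], y∈[4,6] → 1·2 = 2.
|Patch 1∩Patch 3|: x∈[3,8], y∈[4,5] → 5·1 = 5.
|Patch 2∩Patch 3|: x∈[2,4], y∈[2,5] → 2·3 = 6.
|Patch 1∩Patch 2∩Patch 3| = 1.
|Patch 1 ∪ Patch 2 ∪ Patch 3| = 59 − 13 + 1 = 47.00.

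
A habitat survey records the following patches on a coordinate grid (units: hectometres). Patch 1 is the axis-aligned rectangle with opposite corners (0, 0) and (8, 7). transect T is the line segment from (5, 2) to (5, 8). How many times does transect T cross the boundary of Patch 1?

The segment meets the boundary at (5,7).

1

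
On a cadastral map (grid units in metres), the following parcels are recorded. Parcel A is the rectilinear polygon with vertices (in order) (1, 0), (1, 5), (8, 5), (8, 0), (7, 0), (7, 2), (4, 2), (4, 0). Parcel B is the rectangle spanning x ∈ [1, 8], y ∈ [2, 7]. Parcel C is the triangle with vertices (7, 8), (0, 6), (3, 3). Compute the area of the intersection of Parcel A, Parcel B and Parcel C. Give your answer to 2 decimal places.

The intersection is the polygon with vertices (4.6,5), (3,3), (1,5).
By the shoelace formula its area is 3.60.

3.60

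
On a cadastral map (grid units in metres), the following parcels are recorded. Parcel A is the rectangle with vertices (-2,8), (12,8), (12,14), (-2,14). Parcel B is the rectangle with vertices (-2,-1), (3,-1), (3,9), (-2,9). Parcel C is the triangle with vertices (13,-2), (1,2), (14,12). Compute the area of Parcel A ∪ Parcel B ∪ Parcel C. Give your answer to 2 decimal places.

By inclusion–exclusion:
Individual areas: |Parcel A| = 84, |Parcel B| = 50, |Parcel C| = 86.
|Parcel A∩Parcel B|: x∈[-2,3], y∈[8,9] → 5·1 = 5.
|Parcel A∩Parcel C| = 3.9385.
|Parcel B∩Parcel C| = 2.2051.
|Parcel A∩Parcel B∩Parcel C| = 0.
|Parcel A ∪ Parcel B ∪ Parcel C| = 220 − 11.1436 + 0 = 208.86.

208.86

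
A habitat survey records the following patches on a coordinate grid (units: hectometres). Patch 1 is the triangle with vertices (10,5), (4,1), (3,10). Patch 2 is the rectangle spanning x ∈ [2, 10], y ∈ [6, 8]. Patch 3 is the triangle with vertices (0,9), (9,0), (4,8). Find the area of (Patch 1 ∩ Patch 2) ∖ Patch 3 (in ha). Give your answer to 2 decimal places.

|Patch 1 ∩ Patch 2| = 7.7333.
|(Patch 1 ∩ Patch 2) ∩ Patch 3| = 2.5833.
|(Patch 1 ∩ Patch 2) ∖ Patch 3| = 7.7333 − 2.5833 = 5.15.

5.15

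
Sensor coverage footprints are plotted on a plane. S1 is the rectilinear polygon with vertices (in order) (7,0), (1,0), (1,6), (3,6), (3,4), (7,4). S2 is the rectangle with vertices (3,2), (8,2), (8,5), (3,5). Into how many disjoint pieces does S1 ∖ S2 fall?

S1 ∖ S2 is a single connected region.

1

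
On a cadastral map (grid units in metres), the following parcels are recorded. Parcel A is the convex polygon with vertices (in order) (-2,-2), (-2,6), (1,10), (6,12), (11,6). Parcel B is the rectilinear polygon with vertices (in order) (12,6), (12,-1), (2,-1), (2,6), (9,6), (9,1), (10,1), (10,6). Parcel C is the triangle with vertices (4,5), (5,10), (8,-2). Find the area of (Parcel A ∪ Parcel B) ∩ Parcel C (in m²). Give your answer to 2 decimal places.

13.34

The region (Parcel A ∪ Parcel B) ∩ Parcel C is the polygon with vertices (7.429,-1), (4,5), (5,10), (7.75,-1).
By the shoelace formula its area is 13.34.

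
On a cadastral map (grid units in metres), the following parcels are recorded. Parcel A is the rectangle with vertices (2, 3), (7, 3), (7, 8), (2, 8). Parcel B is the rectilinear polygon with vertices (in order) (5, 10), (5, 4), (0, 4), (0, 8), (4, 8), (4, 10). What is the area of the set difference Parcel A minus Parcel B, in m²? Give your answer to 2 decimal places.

13.00

|Parcel A| = 25, |Parcel A∩Parcel B| = 12.
|Parcel A ∖ Parcel B| = |Parcel A| − |Parcel A∩Parcel B| = 25 − 12 = 13.00.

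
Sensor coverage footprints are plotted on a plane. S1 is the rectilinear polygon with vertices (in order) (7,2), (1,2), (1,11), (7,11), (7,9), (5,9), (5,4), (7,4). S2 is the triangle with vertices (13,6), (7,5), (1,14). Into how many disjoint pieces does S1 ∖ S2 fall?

2

S1 ∖ S2 splits into 2 disjoint pieces (area 37, area 0.75).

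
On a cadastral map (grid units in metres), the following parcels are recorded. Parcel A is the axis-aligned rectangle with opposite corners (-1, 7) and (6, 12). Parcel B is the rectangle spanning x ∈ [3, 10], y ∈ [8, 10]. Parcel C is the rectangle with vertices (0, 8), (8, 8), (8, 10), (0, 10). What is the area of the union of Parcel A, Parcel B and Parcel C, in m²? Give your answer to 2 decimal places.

43.00

By inclusion–exclusion:
Individual areas: |Parcel A| = 35, |Parcel B| = 14, |Parcel C| = 16.
|Parcel A∩Parcel B|: x∈[3,6], y∈[8,10] → 3·2 = 6.
|Parcel A∩Parcel C|: x∈[0,6], y∈[8,10] → 6·2 = 12.
|Parcel B∩Parcel C|: x∈[3,8], y∈[8,10] → 5·2 = 10.
|Parcel A∩Parcel B∩Parcel C| = 6.
|Parcel A ∪ Parcel B ∪ Parcel C| = 65 − 28 + 6 = 43.00.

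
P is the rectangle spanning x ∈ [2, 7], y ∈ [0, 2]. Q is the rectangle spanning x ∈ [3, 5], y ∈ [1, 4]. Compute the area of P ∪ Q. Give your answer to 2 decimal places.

14.00

By inclusion–exclusion:
Individual areas: |P| = 10, |Q| = 6.
|P∩Q|: x∈[3,5], y∈[1,2] → 2·1 = 2.
|P ∪ Q| = 16 − 2 = 14.00.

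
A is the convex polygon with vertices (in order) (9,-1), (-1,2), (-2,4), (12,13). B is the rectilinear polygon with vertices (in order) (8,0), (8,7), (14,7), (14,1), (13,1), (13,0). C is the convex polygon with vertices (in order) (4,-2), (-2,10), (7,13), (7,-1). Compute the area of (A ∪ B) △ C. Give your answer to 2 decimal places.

118.53

|A ∪ B| = 120.25.
|(A ∪ B) ∩ C| = 42.8583.
|(A ∪ B) △ C| = 120.25 + 84 − 85.7166 = 118.53.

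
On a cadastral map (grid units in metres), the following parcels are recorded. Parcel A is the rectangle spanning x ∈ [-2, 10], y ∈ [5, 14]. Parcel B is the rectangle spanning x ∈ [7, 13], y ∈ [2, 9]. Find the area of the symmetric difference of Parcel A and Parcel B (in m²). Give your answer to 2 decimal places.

126.00

|Parcel A∩Parcel B|: x∈[7,10], y∈[5,9] → 3·4 = 12.
|Parcel A △ Parcel B| = |Parcel A| + |Parcel B| − 2·|Parcel A∩Parcel B| = 108 + 42 − 24 = 126.00.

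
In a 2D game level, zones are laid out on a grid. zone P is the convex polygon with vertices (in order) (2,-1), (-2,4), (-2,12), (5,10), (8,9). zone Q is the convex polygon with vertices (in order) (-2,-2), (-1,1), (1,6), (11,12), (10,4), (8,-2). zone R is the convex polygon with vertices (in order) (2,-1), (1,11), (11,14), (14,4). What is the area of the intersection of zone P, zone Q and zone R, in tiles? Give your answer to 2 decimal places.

The intersection is the polygon with vertices (6.714,9.429), (8,9), (2,-1), (1.397,6.238).
By the shoelace formula its area is 27.92.

27.92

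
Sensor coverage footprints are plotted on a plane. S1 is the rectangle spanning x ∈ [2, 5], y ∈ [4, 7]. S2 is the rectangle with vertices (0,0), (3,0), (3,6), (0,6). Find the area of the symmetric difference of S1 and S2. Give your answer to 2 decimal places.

|S1∩S2|: x∈[2,3], y∈[4,6] → 1·2 = 2.
|S1 △ S2| = |S1| + |S2| − 2·|S1∩S2| = 9 + 18 − 4 = 23.00.

23.00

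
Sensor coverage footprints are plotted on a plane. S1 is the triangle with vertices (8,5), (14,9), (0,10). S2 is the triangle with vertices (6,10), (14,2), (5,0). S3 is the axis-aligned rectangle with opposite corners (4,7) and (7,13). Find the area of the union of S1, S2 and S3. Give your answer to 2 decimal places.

By inclusion–exclusion:
Individual areas: |S1| = 31, |S2| = 44, |S3| = 18.
|S1∩S2| = 10.0037.
|S1∩S3| = 7.6214.
|S2∩S3| = 2.95.
|S1∩S2∩S3| = 2.842.
|S1 ∪ S2 ∪ S3| = 93 − 20.5752 + 2.842 = 75.27.

75.27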